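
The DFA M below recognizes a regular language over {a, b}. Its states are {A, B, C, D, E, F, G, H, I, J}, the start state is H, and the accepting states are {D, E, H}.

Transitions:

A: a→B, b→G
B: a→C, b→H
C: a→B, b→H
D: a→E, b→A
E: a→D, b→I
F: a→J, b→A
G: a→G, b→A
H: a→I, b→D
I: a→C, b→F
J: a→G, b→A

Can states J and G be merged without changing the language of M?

All states are reachable from the start state.
Initial partition by acceptance: {D,E,H} | {A,B,C,F,G,I,J}.
On input a, block {D,E,H} splits into {D,E} and {H}.
Split {A,B,C,F,G,I,J} by δ(·,b) → {A,F,G,I,J} and {B,C}.
On input a, block {A,F,G,I,J} splits into {F,G,J} and {A,I}.
No further refinement is possible. Final partition (5 blocks): {D,E} | {F,G,J} | {H} | {B,C} | {A,I}.
J and G lie in the same block of the stable partition, so they are equivalent — no string distinguishes them.

Yes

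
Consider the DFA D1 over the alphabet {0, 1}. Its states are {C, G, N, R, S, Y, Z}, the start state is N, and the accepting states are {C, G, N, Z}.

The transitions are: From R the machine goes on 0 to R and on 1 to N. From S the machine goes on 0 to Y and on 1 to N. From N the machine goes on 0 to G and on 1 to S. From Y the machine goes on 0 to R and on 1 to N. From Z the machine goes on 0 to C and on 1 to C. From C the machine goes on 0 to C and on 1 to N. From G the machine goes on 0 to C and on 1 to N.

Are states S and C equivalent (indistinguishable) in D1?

No

States {Z} cannot be reached from the start state, so discard them.
Initial partition by acceptance: {C,G,N} | {R,S,Y}.
On input 1, block {C,G,N} splits into {C,G} and {N}.
Stable partition: {C,G} | {R,S,Y} | {N} — 3 equivalence classes.
S and C end up in different blocks, so they are distinguishable. For instance, the string 'ε' is accepted from only C.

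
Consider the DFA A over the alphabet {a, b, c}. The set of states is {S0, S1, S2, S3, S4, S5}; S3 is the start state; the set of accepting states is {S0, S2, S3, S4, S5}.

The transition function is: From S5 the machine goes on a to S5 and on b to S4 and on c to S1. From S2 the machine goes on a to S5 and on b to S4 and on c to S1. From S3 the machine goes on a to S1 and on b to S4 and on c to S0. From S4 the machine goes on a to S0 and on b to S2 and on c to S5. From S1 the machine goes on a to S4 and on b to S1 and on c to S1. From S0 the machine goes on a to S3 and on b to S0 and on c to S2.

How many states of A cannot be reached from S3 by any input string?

A breadth-first search from the start state visits every state.

0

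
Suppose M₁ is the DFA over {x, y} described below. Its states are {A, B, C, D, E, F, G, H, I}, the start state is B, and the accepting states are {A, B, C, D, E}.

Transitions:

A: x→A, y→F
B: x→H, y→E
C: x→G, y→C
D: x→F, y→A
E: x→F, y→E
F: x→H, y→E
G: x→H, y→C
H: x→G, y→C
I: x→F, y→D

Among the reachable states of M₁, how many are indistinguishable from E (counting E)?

3

States {A,D,I} cannot be reached from the start state, so discard them.
P0 = {B,C,E} | {F,G,H}.
No further refinement is possible. Final partition (2 blocks): {B,C,E} | {F,G,H}.
State E belongs to the block {B,C,E}, which has 3 states.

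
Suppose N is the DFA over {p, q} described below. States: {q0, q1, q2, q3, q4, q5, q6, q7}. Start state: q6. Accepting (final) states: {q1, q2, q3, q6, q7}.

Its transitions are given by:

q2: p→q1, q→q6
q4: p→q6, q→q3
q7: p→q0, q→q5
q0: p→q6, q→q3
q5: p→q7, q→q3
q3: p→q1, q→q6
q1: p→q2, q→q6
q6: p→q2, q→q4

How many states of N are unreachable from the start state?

BFS from q6 reaches {q1, q2, q3, q4, q6}; the 3 state(s) q0, q5, q7 are never visited.

3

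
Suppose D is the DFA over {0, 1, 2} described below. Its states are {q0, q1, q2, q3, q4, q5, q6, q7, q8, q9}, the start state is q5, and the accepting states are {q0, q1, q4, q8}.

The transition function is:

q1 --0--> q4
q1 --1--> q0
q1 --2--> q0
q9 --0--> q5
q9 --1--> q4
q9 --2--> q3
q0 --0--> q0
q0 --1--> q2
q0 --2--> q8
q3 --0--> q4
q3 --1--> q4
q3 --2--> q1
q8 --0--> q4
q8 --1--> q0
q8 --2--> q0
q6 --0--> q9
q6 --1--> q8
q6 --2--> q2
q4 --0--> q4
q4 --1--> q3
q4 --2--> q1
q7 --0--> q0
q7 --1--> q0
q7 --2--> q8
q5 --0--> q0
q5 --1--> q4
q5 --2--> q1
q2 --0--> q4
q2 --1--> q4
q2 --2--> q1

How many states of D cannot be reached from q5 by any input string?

3

Starting at q5 and following transitions, the reachable set is {q0, q1, q2, q3, q4, q5, q8}. That leaves q6, q7, q9 unreachable — 3 in total.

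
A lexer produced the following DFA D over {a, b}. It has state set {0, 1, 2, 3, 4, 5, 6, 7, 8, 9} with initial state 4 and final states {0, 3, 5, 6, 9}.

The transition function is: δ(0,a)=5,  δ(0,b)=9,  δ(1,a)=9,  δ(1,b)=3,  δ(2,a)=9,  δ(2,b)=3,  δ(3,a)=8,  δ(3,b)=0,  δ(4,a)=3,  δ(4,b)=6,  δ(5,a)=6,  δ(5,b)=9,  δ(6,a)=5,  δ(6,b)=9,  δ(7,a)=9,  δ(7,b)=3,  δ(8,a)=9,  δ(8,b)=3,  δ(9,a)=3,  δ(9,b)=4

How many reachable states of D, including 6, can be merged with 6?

3

Reachable states from the start: {0,3,4,5,6,8,9}. Unreachable: {1,2,7} — drop them.
Start with accepting vs non-accepting: {0,3,5,6,9} | {4,8}.
Split {0,3,5,6,9} by δ(·,a) → {0,5,6,9} and {3}.
On input a, block {0,5,6,9} splits into {0,5,6} and {9}.
Refine {4,8} on symbol a: members go to different blocks, giving {4} and {8}.
The partition is now stable with 5 blocks: {0,5,6} | {4} | {3} | {9} | {8}.
State 6 belongs to the block {0,5,6}, which has 3 states.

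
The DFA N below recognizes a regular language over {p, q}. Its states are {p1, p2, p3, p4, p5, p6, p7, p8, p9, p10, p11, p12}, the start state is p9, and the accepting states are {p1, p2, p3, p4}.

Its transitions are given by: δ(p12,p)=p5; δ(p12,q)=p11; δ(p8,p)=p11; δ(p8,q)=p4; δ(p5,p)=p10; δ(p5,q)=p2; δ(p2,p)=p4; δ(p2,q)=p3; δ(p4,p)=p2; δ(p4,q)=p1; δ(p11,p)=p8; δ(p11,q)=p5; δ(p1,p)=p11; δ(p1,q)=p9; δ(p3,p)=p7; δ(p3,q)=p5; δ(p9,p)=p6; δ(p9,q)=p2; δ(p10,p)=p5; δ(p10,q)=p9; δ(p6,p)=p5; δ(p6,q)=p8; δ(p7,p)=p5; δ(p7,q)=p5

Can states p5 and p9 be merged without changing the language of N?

Reachable states from the start: {p1,p2,p3,p4,p5,p6,p7,p8,p9,p10,p11}. Unreachable: {p12} — drop them.
P0 = {p1,p2,p3,p4} | {p5,p6,p7,p8,p9,p10,p11}.
Refine {p1,p2,p3,p4} on symbol p: members go to different blocks, giving {p1,p3} and {p2,p4}.
On input q, block {p5,p6,p7,p8,p9,p10,p11} splits into {p6,p7,p10,p11} and {p5,p8,p9}.
No further refinement is possible. Final partition (4 blocks): {p1,p3} | {p6,p7,p10,p11} | {p2,p4} | {p5,p8,p9}.
p5 and p9 lie in the same block of the stable partition, so they are equivalent — no string distinguishes them.

Yes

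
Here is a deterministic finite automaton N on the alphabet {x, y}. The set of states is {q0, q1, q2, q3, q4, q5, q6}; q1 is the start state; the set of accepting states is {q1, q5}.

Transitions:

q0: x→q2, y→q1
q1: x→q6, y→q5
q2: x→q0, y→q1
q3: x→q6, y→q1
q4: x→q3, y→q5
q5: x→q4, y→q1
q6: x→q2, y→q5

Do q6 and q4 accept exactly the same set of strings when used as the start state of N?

All states are reachable from the start state.
P0 = {q1,q5} | {q0,q2,q3,q4,q6}.
The partition is now stable with 2 blocks: {q1,q5} | {q0,q2,q3,q4,q6}.
q6 and q4 lie in the same block of the stable partition, so they are equivalent — no string distinguishes them.

Yes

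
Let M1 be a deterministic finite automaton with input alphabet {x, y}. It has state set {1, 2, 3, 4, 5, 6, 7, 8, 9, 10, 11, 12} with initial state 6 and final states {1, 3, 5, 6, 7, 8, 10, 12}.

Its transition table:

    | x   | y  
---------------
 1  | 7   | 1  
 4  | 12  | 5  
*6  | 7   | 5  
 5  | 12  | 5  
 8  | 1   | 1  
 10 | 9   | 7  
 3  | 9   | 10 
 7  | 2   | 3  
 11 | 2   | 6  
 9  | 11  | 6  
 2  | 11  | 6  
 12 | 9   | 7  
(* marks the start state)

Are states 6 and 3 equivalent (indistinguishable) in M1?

First remove the unreachable states {1,4,8}; 9 states remain.
Start with accepting vs non-accepting: {3,5,6,7,10,12} | {2,9,11}.
On input x, block {3,5,6,7,10,12} splits into {3,7,10,12} and {5,6}.
Stable partition: {3,7,10,12} | {2,9,11} | {5,6} — 3 equivalence classes.
6 and 3 end up in different blocks, so they are distinguishable. For instance, the string 'x' is accepted from only 6.

No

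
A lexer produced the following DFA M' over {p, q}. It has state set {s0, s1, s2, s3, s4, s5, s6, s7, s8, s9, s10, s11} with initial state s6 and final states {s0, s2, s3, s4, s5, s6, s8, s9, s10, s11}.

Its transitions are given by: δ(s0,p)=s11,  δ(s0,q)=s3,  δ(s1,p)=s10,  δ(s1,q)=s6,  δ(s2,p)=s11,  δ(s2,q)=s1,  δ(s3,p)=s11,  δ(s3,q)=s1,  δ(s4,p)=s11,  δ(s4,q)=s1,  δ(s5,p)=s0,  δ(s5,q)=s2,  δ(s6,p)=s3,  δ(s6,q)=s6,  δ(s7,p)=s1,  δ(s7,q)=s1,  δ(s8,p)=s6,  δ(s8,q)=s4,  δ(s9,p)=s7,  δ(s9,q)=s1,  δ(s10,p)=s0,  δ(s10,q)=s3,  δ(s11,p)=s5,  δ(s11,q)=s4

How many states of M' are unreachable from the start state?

3

Starting at s6 and following transitions, the reachable set is {s0, s1, s2, s3, s4, s5, s6, s10, s11}. That leaves s7, s8, s9 unreachable — 3 in total.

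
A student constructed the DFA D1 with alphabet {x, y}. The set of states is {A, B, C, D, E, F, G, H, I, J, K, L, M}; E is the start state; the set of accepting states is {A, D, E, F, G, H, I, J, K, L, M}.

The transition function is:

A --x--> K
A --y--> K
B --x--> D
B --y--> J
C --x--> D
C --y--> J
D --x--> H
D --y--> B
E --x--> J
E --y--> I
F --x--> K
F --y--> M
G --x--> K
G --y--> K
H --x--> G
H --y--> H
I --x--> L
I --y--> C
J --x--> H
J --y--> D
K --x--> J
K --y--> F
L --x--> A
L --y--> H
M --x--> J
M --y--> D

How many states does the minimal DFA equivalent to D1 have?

8

Every state is reachable, so we keep all 13.
P0 = {A,D,E,F,G,H,I,J,K,L,M} | {B,C}.
Split {A,D,E,F,G,H,I,J,K,L,M} by δ(·,y) → {A,E,F,G,H,J,K,L,M} and {D,I}.
Refine {A,E,F,G,H,J,K,L,M} on symbol y: members go to different blocks, giving {A,F,G,H,K,L} and {E,J,M}.
Refine {A,F,G,H,K,L} on symbol x: members go to different blocks, giving {A,F,G,H,L} and {K}.
On input x, block {A,F,G,H,L} splits into {A,F,G} and {H,L}.
On input y, block {A,F,G} splits into {A,G} and {F}.
Refine {E,J,M} on symbol x: members go to different blocks, giving {E,M} and {J}.
No further refinement is possible. Final partition (8 blocks): {A,G} | {B,C} | {D,I} | {E,M} | {K} | {H,L} | {F} | {J}.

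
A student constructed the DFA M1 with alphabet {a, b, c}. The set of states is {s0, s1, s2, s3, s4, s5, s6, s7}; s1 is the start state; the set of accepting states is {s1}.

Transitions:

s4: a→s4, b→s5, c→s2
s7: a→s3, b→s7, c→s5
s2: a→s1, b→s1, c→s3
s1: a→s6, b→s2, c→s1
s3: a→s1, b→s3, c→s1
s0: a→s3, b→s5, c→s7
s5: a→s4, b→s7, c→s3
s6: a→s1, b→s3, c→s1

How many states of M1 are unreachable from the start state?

No path from s1 leads to s0, s4, s5, s7; the other 4 states are all reachable.

4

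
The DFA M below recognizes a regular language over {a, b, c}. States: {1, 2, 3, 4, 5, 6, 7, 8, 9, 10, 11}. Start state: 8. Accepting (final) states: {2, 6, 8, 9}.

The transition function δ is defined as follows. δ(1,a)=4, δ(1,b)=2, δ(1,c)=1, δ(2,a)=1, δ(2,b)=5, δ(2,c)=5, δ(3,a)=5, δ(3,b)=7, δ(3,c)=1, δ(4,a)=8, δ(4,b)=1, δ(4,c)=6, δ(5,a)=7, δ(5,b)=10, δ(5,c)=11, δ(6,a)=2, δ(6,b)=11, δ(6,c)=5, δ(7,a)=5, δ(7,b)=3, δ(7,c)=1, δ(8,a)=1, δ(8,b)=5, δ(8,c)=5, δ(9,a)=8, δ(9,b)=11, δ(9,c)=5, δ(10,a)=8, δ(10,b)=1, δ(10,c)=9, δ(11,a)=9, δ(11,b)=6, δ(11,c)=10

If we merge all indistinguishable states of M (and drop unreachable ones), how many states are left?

7

Every state is reachable, so we keep all 11.
Initial partition by acceptance: {2,6,8,9} | {1,3,4,5,7,10,11}.
Refine {2,6,8,9} on symbol a: members go to different blocks, giving {2,8} and {6,9}.
Split {1,3,4,5,7,10,11} by δ(·,a) → {1,3,5,7} and {4,10} and {11}.
Refine {1,3,5,7} on symbol a: members go to different blocks, giving {3,5,7} and {1}.
Split {3,5,7} by δ(·,b) → {3,7} and {5}.
No further refinement is possible. Final partition (7 blocks): {2,8} | {3,7} | {6,9} | {4,10} | {11} | {1} | {5}.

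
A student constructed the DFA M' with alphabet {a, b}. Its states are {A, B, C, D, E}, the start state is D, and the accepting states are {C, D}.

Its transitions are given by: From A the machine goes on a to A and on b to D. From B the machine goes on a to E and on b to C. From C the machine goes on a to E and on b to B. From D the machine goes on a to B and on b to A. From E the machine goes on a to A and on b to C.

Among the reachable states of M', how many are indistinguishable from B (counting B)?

Start with accepting vs non-accepting: {C,D} | {A,B,E}.
No further refinement is possible. Final partition (2 blocks): {C,D} | {A,B,E}.
State B belongs to the block {A,B,E}, which has 3 states.

3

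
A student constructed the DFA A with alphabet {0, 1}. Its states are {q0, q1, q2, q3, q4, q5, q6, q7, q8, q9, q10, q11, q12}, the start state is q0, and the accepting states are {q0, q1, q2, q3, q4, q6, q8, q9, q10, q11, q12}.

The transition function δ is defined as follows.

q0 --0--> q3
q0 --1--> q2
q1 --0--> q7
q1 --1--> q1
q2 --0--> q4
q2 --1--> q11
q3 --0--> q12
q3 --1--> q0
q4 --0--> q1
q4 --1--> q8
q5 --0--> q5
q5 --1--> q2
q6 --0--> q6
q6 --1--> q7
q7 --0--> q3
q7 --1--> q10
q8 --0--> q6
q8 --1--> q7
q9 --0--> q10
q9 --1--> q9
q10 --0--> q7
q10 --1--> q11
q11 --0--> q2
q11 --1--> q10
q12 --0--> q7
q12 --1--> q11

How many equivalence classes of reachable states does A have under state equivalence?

9

States {q5,q9} cannot be reached from the start state, so discard them.
Start with accepting vs non-accepting: {q0,q1,q2,q3,q4,q6,q8,q10,q11,q12} | {q7}.
Refine {q0,q1,q2,q3,q4,q6,q8,q10,q11,q12} on symbol 0: members go to different blocks, giving {q0,q2,q3,q4,q6,q8,q11} and {q1,q10,q12}.
Split {q0,q2,q3,q4,q6,q8,q11} by δ(·,0) → {q0,q2,q6,q8,q11} and {q3,q4}.
Refine {q0,q2,q6,q8,q11} on symbol 0: members go to different blocks, giving {q6,q8,q11} and {q0,q2}.
Refine {q6,q8,q11} on symbol 0: members go to different blocks, giving {q6,q8} and {q11}.
Refine {q1,q10,q12} on symbol 1: members go to different blocks, giving {q10,q12} and {q1}.
Split {q3,q4} by δ(·,0) → {q3} and {q4}.
Split {q0,q2} by δ(·,0) → {q0} and {q2}.
No further refinement is possible. Final partition (9 blocks): {q6,q8} | {q7} | {q10,q12} | {q3} | {q0} | {q11} | {q1} | {q4} | {q2}.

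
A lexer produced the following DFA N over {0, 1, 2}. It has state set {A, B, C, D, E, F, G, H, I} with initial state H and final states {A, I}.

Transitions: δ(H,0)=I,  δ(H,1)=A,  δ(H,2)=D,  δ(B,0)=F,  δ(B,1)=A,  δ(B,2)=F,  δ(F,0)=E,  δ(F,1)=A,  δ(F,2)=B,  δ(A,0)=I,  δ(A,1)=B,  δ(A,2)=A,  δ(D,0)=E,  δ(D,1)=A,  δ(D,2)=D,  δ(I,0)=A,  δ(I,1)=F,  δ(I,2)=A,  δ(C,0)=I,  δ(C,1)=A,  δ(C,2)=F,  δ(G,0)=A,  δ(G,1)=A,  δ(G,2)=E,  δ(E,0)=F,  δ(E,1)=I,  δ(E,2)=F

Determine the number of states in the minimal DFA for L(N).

3

Reachable states from the start: {A,B,D,E,F,H,I}. Unreachable: {C,G} — drop them.
P0 = {A,I} | {B,D,E,F,H}.
Split {B,D,E,F,H} by δ(·,0) → {B,D,E,F} and {H}.
No further refinement is possible. Final partition (3 blocks): {A,I} | {B,D,E,F} | {H}.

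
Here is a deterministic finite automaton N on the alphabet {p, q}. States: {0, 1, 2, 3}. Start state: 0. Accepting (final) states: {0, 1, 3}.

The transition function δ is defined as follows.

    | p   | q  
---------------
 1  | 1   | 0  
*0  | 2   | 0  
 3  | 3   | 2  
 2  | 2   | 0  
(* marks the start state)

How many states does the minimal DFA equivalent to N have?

2

First remove the unreachable states {1,3}; 2 states remain.
Start with accepting vs non-accepting: {0} | {2}.
Stable partition: {0} | {2} — 2 equivalence classes.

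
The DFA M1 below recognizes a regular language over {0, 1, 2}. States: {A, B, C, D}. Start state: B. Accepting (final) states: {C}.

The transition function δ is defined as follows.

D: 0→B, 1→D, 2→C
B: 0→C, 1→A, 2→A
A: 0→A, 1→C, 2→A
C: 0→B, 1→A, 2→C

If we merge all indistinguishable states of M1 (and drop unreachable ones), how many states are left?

Reachable states from the start: {A,B,C}. Unreachable: {D} — drop them.
Start with accepting vs non-accepting: {C} | {A,B}.
Split {A,B} by δ(·,0) → {A} and {B}.
The partition is now stable with 3 blocks: {C} | {A} | {B}.

3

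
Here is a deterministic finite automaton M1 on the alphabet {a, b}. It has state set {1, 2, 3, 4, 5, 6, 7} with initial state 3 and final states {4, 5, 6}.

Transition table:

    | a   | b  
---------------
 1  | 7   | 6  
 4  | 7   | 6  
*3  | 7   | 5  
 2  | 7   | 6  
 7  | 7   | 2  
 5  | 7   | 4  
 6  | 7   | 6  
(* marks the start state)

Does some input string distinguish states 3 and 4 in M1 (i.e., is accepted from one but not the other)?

Yes

Reachable states from the start: {2,3,4,5,6,7}. Unreachable: {1} — drop them.
Initial partition by acceptance: {4,5,6} | {2,3,7}.
Refine {2,3,7} on symbol b: members go to different blocks, giving {2,3} and {7}.
The partition is now stable with 3 blocks: {4,5,6} | {2,3} | {7}.
3 and 4 end up in different blocks, so they are distinguishable. For instance, the string 'ε' is accepted from only 4.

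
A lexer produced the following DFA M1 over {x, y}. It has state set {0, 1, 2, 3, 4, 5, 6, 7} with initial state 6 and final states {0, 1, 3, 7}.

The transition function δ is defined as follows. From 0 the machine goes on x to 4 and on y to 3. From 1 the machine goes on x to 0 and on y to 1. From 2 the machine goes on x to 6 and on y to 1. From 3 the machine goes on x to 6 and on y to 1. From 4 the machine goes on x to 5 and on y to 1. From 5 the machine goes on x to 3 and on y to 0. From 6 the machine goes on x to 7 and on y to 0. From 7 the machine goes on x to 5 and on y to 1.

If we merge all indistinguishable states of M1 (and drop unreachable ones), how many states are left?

States {2} cannot be reached from the start state, so discard them.
Initial partition by acceptance: {0,1,3,7} | {4,5,6}.
Split {0,1,3,7} by δ(·,x) → {0,3,7} and {1}.
Split {0,3,7} by δ(·,y) → {3,7} and {0}.
On input x, block {4,5,6} splits into {5,6} and {4}.
No further refinement is possible. Final partition (5 blocks): {3,7} | {5,6} | {1} | {0} | {4}.

5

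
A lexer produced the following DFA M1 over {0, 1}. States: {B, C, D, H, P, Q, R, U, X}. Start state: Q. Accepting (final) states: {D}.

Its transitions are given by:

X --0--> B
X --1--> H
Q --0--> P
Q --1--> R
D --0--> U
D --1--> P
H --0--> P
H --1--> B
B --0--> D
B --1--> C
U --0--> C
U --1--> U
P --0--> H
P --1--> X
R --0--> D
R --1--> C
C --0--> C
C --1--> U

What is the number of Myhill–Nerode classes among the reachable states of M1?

Start with accepting vs non-accepting: {D} | {B,C,H,P,Q,R,U,X}.
Split {B,C,H,P,Q,R,U,X} by δ(·,0) → {C,H,P,Q,U,X} and {B,R}.
Refine {C,H,P,Q,U,X} on symbol 0: members go to different blocks, giving {C,H,P,Q,U} and {X}.
Split {C,H,P,Q,U} by δ(·,1) → {H,Q} and {C,U} and {P}.
Stable partition: {D} | {H,Q} | {B,R} | {X} | {C,U} | {P} — 6 equivalence classes.

6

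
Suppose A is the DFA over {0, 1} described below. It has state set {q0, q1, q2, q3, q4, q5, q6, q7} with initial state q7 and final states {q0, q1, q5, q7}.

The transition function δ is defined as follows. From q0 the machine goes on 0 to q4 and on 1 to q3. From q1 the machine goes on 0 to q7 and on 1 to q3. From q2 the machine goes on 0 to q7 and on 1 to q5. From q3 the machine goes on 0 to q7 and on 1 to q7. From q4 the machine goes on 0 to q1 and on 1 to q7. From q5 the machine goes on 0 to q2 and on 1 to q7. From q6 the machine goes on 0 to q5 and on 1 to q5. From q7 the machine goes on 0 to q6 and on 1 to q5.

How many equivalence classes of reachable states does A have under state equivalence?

States {q0,q1,q3,q4} cannot be reached from the start state, so discard them.
P0 = {q5,q7} | {q2,q6}.
The partition is now stable with 2 blocks: {q5,q7} | {q2,q6}.

2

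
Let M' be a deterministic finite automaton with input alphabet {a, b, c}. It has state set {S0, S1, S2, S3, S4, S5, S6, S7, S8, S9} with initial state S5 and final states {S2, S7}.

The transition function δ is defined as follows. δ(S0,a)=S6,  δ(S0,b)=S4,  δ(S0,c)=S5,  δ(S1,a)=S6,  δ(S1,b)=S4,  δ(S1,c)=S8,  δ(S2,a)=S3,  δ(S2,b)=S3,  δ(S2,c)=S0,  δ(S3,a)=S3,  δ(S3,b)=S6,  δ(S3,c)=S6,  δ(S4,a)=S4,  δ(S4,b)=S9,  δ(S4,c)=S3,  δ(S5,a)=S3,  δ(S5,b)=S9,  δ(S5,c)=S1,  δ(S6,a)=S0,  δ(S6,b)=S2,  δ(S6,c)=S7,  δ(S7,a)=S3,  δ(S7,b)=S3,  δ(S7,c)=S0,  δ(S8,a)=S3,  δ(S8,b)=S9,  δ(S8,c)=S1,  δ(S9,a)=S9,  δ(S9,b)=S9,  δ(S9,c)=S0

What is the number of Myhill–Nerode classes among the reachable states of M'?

7

All states are reachable from the start state.
Start with accepting vs non-accepting: {S2,S7} | {S0,S1,S3,S4,S5,S6,S8,S9}.
On input b, block {S0,S1,S3,S4,S5,S6,S8,S9} splits into {S0,S1,S3,S4,S5,S8,S9} and {S6}.
Refine {S0,S1,S3,S4,S5,S8,S9} on symbol a: members go to different blocks, giving {S3,S4,S5,S8,S9} and {S0,S1}.
Refine {S3,S4,S5,S8,S9} on symbol b: members go to different blocks, giving {S4,S5,S8,S9} and {S3}.
On input a, block {S4,S5,S8,S9} splits into {S4,S9} and {S5,S8}.
On input c, block {S4,S9} splits into {S4} and {S9}.
No further refinement is possible. Final partition (7 blocks): {S2,S7} | {S4} | {S6} | {S0,S1} | {S3} | {S5,S8} | {S9}.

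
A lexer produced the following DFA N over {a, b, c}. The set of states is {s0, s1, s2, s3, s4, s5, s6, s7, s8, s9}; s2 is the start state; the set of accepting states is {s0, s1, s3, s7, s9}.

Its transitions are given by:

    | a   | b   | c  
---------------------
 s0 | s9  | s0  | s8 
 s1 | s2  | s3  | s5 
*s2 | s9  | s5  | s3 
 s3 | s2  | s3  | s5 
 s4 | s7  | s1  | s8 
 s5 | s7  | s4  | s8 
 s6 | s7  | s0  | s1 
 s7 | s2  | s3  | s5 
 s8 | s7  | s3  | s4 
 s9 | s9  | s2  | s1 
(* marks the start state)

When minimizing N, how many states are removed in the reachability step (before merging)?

2

BFS from s2 reaches {s1, s2, s3, s4, s5, s7, s8, s9}; the 2 state(s) s0, s6 are never visited.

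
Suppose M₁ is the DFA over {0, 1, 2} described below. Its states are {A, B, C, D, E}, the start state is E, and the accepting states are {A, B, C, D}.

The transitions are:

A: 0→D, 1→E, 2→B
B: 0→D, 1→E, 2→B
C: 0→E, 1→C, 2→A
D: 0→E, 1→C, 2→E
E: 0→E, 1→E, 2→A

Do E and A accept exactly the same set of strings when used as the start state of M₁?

No

Every state is reachable, so we keep all 5.
Initial partition by acceptance: {A,B,C,D} | {E}.
On input 0, block {A,B,C,D} splits into {A,B} and {C,D}.
Split {C,D} by δ(·,2) → {C} and {D}.
The partition is now stable with 4 blocks: {A,B} | {E} | {C} | {D}.
E and A end up in different blocks, so they are distinguishable. For instance, the string 'ε' is accepted from only A.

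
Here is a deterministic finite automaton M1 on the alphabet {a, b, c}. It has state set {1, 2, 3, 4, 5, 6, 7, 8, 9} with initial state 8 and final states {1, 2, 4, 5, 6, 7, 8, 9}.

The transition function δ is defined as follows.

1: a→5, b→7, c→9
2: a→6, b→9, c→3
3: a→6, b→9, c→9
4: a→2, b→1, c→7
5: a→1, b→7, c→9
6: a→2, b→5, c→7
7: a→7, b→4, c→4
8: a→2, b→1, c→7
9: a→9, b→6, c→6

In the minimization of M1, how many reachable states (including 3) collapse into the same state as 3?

1

Start with accepting vs non-accepting: {1,2,4,5,6,7,8,9} | {3}.
On input c, block {1,2,4,5,6,7,8,9} splits into {1,4,5,6,7,8,9} and {2}.
Refine {1,4,5,6,7,8,9} on symbol a: members go to different blocks, giving {1,5,7,9} and {4,6,8}.
On input b, block {1,5,7,9} splits into {1,5} and {7,9}.
No further refinement is possible. Final partition (5 blocks): {1,5} | {3} | {2} | {4,6,8} | {7,9}.
State 3 belongs to the block {3}, which has 1 states.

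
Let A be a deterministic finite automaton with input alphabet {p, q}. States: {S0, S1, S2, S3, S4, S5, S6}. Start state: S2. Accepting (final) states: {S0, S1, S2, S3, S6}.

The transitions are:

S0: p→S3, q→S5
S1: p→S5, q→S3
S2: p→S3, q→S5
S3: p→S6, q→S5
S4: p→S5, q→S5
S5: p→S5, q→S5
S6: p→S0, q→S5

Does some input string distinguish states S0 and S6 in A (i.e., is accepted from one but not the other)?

First remove the unreachable states {S1,S4}; 5 states remain.
Initial partition by acceptance: {S0,S2,S3,S6} | {S5}.
Stable partition: {S0,S2,S3,S6} | {S5} — 2 equivalence classes.
S0 and S6 lie in the same block of the stable partition, so they are equivalent — no string distinguishes them.

No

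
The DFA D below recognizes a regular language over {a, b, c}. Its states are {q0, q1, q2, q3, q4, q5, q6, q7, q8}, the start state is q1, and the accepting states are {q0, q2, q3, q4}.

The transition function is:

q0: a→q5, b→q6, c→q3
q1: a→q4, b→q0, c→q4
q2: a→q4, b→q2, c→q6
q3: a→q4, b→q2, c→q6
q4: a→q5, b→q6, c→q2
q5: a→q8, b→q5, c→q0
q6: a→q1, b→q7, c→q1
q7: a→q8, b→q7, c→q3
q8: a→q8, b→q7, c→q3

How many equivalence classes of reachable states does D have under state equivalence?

Every state is reachable, so we keep all 9.
P0 = {q0,q2,q3,q4} | {q1,q5,q6,q7,q8}.
Refine {q0,q2,q3,q4} on symbol a: members go to different blocks, giving {q0,q4} and {q2,q3}.
Split {q1,q5,q6,q7,q8} by δ(·,a) → {q5,q6,q7,q8} and {q1}.
On input a, block {q5,q6,q7,q8} splits into {q5,q7,q8} and {q6}.
Split {q5,q7,q8} by δ(·,c) → {q7,q8} and {q5}.
No further refinement is possible. Final partition (6 blocks): {q0,q4} | {q7,q8} | {q2,q3} | {q1} | {q6} | {q5}.

6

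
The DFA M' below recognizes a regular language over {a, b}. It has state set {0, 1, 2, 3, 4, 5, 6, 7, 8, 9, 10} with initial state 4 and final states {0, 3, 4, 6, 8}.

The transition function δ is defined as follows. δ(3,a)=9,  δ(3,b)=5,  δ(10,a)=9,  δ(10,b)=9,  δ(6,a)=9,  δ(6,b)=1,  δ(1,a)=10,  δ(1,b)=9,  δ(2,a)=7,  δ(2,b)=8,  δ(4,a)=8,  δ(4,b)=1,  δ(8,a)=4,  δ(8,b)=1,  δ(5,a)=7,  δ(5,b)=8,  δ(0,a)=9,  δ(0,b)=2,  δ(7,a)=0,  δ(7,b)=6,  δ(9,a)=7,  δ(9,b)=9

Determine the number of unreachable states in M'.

BFS from 4 reaches {0, 1, 2, 4, 6, 7, 8, 9, 10}; the 2 state(s) 3, 5 are never visited.

2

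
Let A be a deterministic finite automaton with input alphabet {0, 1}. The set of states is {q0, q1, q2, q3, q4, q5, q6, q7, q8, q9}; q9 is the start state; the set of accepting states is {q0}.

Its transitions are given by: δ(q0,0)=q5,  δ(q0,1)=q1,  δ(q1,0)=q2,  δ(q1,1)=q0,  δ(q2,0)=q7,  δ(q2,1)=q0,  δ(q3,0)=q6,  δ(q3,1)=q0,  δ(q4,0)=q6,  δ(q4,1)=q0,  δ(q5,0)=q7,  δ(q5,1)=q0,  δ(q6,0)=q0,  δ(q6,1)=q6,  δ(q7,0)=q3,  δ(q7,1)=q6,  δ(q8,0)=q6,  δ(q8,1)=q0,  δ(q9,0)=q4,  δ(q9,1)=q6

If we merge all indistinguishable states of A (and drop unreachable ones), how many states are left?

First remove the unreachable states {q8}; 9 states remain.
P0 = {q0} | {q1,q2,q3,q4,q5,q6,q7,q9}.
Refine {q1,q2,q3,q4,q5,q6,q7,q9} on symbol 0: members go to different blocks, giving {q1,q2,q3,q4,q5,q7,q9} and {q6}.
Split {q1,q2,q3,q4,q5,q7,q9} by δ(·,0) → {q1,q2,q5,q7,q9} and {q3,q4}.
Refine {q1,q2,q5,q7,q9} on symbol 0: members go to different blocks, giving {q1,q2,q5} and {q7,q9}.
Split {q1,q2,q5} by δ(·,0) → {q2,q5} and {q1}.
The partition is now stable with 6 blocks: {q0} | {q2,q5} | {q6} | {q3,q4} | {q7,q9} | {q1}.

6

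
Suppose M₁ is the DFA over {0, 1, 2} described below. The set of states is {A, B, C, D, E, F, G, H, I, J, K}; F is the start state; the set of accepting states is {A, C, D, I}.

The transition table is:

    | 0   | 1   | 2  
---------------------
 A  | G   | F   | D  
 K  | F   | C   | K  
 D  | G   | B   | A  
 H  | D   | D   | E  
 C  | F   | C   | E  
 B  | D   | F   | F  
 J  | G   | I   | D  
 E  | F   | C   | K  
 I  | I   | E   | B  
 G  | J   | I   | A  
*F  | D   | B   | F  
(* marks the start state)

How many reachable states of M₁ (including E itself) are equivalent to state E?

2

First remove the unreachable states {H}; 10 states remain.
P0 = {A,C,D,I} | {B,E,F,G,J,K}.
Refine {A,C,D,I} on symbol 0: members go to different blocks, giving {A,C,D} and {I}.
On input 1, block {A,C,D} splits into {A,D} and {C}.
Split {B,E,F,G,J,K} by δ(·,0) → {E,G,J,K} and {B,F}.
Refine {E,G,J,K} on symbol 0: members go to different blocks, giving {E,K} and {G,J}.
The partition is now stable with 6 blocks: {A,D} | {E,K} | {I} | {C} | {B,F} | {G,J}.
State E belongs to the block {E,K}, which has 2 states.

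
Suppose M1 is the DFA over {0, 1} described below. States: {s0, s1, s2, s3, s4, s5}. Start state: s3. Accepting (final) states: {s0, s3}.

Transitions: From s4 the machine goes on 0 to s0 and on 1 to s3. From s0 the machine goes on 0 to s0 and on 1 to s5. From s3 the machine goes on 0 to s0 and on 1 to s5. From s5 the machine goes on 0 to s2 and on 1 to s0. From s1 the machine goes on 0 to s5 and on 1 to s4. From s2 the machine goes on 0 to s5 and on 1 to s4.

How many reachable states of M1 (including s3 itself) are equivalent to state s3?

2

First remove the unreachable states {s1}; 5 states remain.
Start with accepting vs non-accepting: {s0,s3} | {s2,s4,s5}.
On input 0, block {s2,s4,s5} splits into {s2,s5} and {s4}.
On input 1, block {s2,s5} splits into {s2} and {s5}.
Stable partition: {s0,s3} | {s2} | {s4} | {s5} — 4 equivalence classes.
State s3 belongs to the block {s0,s3}, which has 2 states.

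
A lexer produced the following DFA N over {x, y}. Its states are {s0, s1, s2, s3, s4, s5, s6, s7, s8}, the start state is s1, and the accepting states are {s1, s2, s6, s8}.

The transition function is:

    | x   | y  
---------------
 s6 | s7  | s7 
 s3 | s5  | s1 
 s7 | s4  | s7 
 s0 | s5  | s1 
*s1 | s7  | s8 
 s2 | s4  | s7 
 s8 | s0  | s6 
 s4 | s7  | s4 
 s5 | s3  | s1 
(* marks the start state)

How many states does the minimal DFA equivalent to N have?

First remove the unreachable states {s2}; 8 states remain.
Start with accepting vs non-accepting: {s1,s6,s8} | {s0,s3,s4,s5,s7}.
On input y, block {s1,s6,s8} splits into {s1,s8} and {s6}.
Refine {s1,s8} on symbol y: members go to different blocks, giving {s1} and {s8}.
On input y, block {s0,s3,s4,s5,s7} splits into {s0,s3,s5} and {s4,s7}.
The partition is now stable with 5 blocks: {s1} | {s0,s3,s5} | {s6} | {s8} | {s4,s7}.

5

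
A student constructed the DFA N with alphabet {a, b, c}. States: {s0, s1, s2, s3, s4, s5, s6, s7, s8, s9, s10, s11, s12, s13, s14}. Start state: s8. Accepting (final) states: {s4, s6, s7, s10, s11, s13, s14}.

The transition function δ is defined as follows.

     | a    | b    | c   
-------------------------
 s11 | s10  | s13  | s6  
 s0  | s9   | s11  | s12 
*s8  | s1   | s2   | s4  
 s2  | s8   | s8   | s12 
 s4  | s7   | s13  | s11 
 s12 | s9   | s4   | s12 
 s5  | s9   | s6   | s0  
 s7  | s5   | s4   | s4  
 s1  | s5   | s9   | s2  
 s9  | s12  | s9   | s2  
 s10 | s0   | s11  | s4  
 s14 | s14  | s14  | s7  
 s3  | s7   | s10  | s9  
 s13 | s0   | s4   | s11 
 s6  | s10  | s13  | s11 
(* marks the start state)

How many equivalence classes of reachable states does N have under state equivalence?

First remove the unreachable states {s3,s14}; 13 states remain.
Initial partition by acceptance: {s4,s6,s7,s10,s11,s13} | {s0,s1,s2,s5,s8,s9,s12}.
Split {s4,s6,s7,s10,s11,s13} by δ(·,a) → {s4,s6,s11} and {s7,s10,s13}.
Split {s0,s1,s2,s5,s8,s9,s12} by δ(·,b) → {s1,s2,s8,s9} and {s0,s5,s12}.
Refine {s1,s2,s8,s9} on symbol a: members go to different blocks, giving {s1,s9} and {s2,s8}.
Split {s2,s8} by δ(·,a) → {s2} and {s8}.
The partition is now stable with 6 blocks: {s4,s6,s11} | {s1,s9} | {s7,s10,s13} | {s0,s5,s12} | {s2} | {s8}.

6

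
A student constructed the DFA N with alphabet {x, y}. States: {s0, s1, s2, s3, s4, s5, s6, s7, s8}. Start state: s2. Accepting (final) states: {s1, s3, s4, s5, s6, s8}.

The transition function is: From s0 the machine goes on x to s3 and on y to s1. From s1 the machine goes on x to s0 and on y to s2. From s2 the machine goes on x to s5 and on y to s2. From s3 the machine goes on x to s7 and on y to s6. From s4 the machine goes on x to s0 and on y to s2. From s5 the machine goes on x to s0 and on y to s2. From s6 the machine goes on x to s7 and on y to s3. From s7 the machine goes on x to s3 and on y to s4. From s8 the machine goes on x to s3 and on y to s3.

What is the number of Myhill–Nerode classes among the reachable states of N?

4

States {s8} cannot be reached from the start state, so discard them.
Initial partition by acceptance: {s1,s3,s4,s5,s6} | {s0,s2,s7}.
Split {s1,s3,s4,s5,s6} by δ(·,y) → {s1,s4,s5} and {s3,s6}.
Split {s0,s2,s7} by δ(·,x) → {s0,s7} and {s2}.
No further refinement is possible. Final partition (4 blocks): {s1,s4,s5} | {s0,s7} | {s3,s6} | {s2}.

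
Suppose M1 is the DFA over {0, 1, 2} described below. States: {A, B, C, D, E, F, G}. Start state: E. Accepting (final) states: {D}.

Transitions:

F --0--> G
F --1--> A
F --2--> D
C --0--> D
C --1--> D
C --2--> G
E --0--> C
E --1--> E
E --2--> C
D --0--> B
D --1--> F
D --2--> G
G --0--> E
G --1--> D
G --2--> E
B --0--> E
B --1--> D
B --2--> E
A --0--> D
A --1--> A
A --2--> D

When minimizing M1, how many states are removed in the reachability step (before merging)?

Exploring from E, all states are eventually visited, so none are unreachable.

0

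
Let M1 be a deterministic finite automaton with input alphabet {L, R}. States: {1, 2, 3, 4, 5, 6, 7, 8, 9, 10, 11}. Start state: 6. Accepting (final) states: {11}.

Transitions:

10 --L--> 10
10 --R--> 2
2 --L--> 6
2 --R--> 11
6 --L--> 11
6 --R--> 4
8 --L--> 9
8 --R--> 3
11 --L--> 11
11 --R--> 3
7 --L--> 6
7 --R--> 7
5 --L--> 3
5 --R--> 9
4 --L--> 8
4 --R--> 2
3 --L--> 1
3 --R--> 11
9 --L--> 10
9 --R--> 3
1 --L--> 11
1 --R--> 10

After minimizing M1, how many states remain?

First remove the unreachable states {5,7}; 9 states remain.
Initial partition by acceptance: {11} | {1,2,3,4,6,8,9,10}.
On input L, block {1,2,3,4,6,8,9,10} splits into {2,3,4,8,9,10} and {1,6}.
Refine {2,3,4,8,9,10} on symbol L: members go to different blocks, giving {4,8,9,10} and {2,3}.
Stable partition: {11} | {4,8,9,10} | {1,6} | {2,3} — 4 equivalence classes.

4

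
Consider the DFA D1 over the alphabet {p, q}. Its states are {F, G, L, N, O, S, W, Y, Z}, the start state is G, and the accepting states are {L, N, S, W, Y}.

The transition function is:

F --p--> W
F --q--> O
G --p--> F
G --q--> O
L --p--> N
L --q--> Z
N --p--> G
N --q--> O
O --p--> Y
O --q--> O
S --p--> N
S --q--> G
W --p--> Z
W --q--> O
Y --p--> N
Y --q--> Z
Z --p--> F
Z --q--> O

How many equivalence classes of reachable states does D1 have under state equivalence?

First remove the unreachable states {L,S}; 7 states remain.
Initial partition by acceptance: {N,W,Y} | {F,G,O,Z}.
On input p, block {N,W,Y} splits into {N,W} and {Y}.
Split {F,G,O,Z} by δ(·,p) → {G,Z} and {F} and {O}.
No further refinement is possible. Final partition (5 blocks): {N,W} | {G,Z} | {Y} | {F} | {O}.

5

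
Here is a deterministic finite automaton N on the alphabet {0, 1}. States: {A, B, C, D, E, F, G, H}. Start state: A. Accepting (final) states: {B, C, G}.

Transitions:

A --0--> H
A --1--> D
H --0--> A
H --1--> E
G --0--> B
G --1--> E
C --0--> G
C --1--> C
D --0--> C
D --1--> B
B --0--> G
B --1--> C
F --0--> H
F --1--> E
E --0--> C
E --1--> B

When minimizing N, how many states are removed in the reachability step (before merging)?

1

Starting at A and following transitions, the reachable set is {A, B, C, D, E, G, H}. That leaves F unreachable — 1 in total.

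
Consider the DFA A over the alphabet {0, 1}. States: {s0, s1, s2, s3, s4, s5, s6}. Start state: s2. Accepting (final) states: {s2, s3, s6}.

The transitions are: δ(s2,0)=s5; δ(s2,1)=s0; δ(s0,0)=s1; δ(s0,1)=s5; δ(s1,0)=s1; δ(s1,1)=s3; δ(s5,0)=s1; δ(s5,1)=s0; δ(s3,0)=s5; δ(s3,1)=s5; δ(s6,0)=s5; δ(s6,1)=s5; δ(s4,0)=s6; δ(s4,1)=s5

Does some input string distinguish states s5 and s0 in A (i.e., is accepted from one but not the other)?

First remove the unreachable states {s4,s6}; 5 states remain.
P0 = {s2,s3} | {s0,s1,s5}.
Split {s0,s1,s5} by δ(·,1) → {s0,s5} and {s1}.
No further refinement is possible. Final partition (3 blocks): {s2,s3} | {s0,s5} | {s1}.
s5 and s0 lie in the same block of the stable partition, so they are equivalent — no string distinguishes them.

No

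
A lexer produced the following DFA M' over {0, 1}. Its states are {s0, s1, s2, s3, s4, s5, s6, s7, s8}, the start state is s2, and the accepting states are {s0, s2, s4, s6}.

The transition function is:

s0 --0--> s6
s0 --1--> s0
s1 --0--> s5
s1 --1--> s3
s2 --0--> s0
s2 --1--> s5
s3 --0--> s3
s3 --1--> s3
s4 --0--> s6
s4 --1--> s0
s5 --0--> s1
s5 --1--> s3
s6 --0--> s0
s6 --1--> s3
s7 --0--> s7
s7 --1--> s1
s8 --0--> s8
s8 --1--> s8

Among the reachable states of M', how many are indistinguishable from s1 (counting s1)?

First remove the unreachable states {s4,s7,s8}; 6 states remain.
P0 = {s0,s2,s6} | {s1,s3,s5}.
Split {s0,s2,s6} by δ(·,1) → {s2,s6} and {s0}.
No further refinement is possible. Final partition (3 blocks): {s2,s6} | {s1,s3,s5} | {s0}.
State s1 belongs to the block {s1,s3,s5}, which has 3 states.

3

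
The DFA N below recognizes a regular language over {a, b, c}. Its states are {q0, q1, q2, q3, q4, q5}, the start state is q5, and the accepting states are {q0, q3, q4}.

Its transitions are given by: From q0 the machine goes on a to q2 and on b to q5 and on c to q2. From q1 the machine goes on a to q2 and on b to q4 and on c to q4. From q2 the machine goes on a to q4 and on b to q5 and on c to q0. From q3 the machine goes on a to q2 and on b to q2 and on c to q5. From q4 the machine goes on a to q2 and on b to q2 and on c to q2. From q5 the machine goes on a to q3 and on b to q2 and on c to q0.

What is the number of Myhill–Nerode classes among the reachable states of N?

2

States {q1} cannot be reached from the start state, so discard them.
Initial partition by acceptance: {q0,q3,q4} | {q2,q5}.
Stable partition: {q0,q3,q4} | {q2,q5} — 2 equivalence classes.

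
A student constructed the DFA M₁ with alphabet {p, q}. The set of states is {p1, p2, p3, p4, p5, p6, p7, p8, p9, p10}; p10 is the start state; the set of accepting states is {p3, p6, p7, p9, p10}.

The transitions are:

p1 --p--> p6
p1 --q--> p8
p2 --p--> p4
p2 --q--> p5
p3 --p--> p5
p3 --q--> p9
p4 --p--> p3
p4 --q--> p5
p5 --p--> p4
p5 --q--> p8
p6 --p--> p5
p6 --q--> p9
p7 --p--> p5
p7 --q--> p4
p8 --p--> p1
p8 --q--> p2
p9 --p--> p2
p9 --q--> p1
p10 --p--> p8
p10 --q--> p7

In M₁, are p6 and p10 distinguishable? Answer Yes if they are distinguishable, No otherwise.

Initial partition by acceptance: {p3,p6,p7,p9,p10} | {p1,p2,p4,p5,p8}.
On input q, block {p3,p6,p7,p9,p10} splits into {p3,p6,p10} and {p7,p9}.
On input p, block {p1,p2,p4,p5,p8} splits into {p2,p5,p8} and {p1,p4}.
Stable partition: {p3,p6,p10} | {p2,p5,p8} | {p7,p9} | {p1,p4} — 4 equivalence classes.
p6 and p10 lie in the same block of the stable partition, so they are equivalent — no string distinguishes them.

No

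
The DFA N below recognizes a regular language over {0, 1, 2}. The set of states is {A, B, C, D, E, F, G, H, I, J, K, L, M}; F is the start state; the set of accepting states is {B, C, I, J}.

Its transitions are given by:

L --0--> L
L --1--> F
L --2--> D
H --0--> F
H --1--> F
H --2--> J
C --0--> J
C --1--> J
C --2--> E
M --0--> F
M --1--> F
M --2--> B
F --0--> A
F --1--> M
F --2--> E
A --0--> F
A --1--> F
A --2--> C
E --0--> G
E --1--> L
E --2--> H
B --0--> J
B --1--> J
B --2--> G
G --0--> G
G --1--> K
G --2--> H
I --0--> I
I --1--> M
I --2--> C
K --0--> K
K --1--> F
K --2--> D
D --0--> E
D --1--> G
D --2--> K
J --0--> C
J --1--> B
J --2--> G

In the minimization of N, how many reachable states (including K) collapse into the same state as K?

Reachable states from the start: {A,B,C,D,E,F,G,H,J,K,L,M}. Unreachable: {I} — drop them.
Initial partition by acceptance: {B,C,J} | {A,D,E,F,G,H,K,L,M}.
Refine {A,D,E,F,G,H,K,L,M} on symbol 2: members go to different blocks, giving {D,E,F,G,K,L} and {A,H,M}.
Split {D,E,F,G,K,L} by δ(·,0) → {D,E,G,K,L} and {F}.
Split {D,E,G,K,L} by δ(·,1) → {D,E,G} and {K,L}.
On input 1, block {D,E,G} splits into {E,G} and {D}.
Stable partition: {B,C,J} | {E,G} | {A,H,M} | {F} | {K,L} | {D} — 6 equivalence classes.
The equivalence class containing K is {K,L}, of size 2.

2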